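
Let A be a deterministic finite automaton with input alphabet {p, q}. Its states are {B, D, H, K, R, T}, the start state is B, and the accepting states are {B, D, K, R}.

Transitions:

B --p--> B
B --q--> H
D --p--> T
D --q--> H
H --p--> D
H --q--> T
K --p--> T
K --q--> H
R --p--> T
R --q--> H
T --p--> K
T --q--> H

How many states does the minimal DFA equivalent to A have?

First remove the unreachable states {R}; 5 states remain.
Start with accepting vs non-accepting: {B,D,K} | {H,T}.
On input p, block {B,D,K} splits into {D,K} and {B}.
Stable partition: {D,K} | {H,T} | {B} — 3 equivalence classes.

3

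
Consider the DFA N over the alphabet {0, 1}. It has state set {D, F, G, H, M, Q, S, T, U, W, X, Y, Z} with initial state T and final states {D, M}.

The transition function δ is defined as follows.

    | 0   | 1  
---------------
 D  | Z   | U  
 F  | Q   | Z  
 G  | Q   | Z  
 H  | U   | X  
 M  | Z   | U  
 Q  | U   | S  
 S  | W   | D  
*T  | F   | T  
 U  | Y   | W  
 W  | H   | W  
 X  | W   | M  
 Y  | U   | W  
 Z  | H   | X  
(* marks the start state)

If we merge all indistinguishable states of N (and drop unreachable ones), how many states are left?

First remove the unreachable states {G}; 12 states remain.
P0 = {D,M} | {F,H,Q,S,T,U,W,X,Y,Z}.
Split {F,H,Q,S,T,U,W,X,Y,Z} by δ(·,1) → {F,H,Q,T,U,W,Y,Z} and {S,X}.
On input 1, block {F,H,Q,T,U,W,Y,Z} splits into {F,T,U,W,Y} and {H,Q,Z}.
Split {F,T,U,W,Y} by δ(·,0) → {T,U,Y} and {F,W}.
On input 0, block {T,U,Y} splits into {U,Y} and {T}.
Split {H,Q,Z} by δ(·,0) → {H,Q} and {Z}.
Refine {F,W} on symbol 1: members go to different blocks, giving {W} and {F}.
No further refinement is possible. Final partition (8 blocks): {D,M} | {U,Y} | {S,X} | {H,Q} | {W} | {T} | {Z} | {F}.

8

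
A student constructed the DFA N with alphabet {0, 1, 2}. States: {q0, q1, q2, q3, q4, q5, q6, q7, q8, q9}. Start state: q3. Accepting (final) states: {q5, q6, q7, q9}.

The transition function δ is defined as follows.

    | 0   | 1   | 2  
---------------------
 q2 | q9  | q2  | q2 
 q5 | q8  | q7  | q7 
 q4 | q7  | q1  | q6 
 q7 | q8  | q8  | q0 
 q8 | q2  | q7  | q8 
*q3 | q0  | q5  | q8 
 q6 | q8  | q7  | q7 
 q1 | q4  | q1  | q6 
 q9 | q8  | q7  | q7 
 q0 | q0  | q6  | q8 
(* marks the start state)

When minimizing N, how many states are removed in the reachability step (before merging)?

No path from q3 leads to q1, q4; the other 8 states are all reachable.

2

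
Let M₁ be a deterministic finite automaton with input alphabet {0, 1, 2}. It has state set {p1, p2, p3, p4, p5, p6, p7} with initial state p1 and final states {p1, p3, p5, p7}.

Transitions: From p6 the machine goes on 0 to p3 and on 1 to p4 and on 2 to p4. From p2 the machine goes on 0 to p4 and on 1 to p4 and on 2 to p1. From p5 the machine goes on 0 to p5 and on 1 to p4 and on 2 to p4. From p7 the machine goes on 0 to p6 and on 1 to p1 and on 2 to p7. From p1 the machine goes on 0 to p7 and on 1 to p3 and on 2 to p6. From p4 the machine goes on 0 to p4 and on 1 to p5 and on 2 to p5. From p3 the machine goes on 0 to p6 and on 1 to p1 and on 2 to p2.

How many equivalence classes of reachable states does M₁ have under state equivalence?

7

All states are reachable from the start state.
Start with accepting vs non-accepting: {p1,p3,p5,p7} | {p2,p4,p6}.
Split {p1,p3,p5,p7} by δ(·,0) → {p1,p5} and {p3,p7}.
On input 0, block {p1,p5} splits into {p1} and {p5}.
Split {p2,p4,p6} by δ(·,0) → {p2,p4} and {p6}.
On input 1, block {p2,p4} splits into {p2} and {p4}.
On input 2, block {p3,p7} splits into {p3} and {p7}.
No further refinement is possible. Final partition (7 blocks): {p1} | {p2} | {p3} | {p5} | {p6} | {p4} | {p7}.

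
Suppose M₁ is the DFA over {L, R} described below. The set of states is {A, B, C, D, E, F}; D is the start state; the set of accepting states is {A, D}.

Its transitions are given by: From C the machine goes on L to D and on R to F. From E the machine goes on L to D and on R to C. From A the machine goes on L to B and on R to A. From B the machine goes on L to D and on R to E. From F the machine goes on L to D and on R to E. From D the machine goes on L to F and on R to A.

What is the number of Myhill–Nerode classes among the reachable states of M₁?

2

P0 = {A,D} | {B,C,E,F}.
No further refinement is possible. Final partition (2 blocks): {A,D} | {B,C,E,F}.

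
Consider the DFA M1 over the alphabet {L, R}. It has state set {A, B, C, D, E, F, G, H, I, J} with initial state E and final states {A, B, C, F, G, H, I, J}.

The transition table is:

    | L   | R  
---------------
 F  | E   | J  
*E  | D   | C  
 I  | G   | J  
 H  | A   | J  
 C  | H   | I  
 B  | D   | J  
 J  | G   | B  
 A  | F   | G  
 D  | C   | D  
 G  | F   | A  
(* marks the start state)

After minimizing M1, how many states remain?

8

Initial partition by acceptance: {A,B,C,F,G,H,I,J} | {D,E}.
Split {A,B,C,F,G,H,I,J} by δ(·,L) → {A,C,G,H,I,J} and {B,F}.
On input L, block {A,C,G,H,I,J} splits into {C,H,I,J} and {A,G}.
On input L, block {C,H,I,J} splits into {H,I,J} and {C}.
Refine {H,I,J} on symbol R: members go to different blocks, giving {H,I} and {J}.
Split {D,E} by δ(·,L) → {D} and {E}.
Split {B,F} by δ(·,L) → {B} and {F}.
The partition is now stable with 8 blocks: {H,I} | {D} | {B} | {A,G} | {C} | {J} | {E} | {F}.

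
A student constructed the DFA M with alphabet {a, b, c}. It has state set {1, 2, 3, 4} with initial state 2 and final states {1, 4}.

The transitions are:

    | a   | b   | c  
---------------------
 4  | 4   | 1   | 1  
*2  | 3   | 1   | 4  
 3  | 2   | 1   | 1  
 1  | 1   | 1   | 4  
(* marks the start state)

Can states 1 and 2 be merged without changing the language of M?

No

All states are reachable from the start state.
Initial partition by acceptance: {1,4} | {2,3}.
Stable partition: {1,4} | {2,3} — 2 equivalence classes.
1 and 2 end up in different blocks, so they are distinguishable. For instance, the string 'ε' is accepted from only 1.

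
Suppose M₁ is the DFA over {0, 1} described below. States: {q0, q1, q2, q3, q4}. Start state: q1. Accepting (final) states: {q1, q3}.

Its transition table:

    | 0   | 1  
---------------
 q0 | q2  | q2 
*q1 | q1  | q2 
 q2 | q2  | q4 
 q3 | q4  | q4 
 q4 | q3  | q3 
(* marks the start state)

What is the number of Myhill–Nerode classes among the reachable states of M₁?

Reachable states from the start: {q1,q2,q3,q4}. Unreachable: {q0} — drop them.
P0 = {q1,q3} | {q2,q4}.
Refine {q1,q3} on symbol 0: members go to different blocks, giving {q1} and {q3}.
Refine {q2,q4} on symbol 0: members go to different blocks, giving {q2} and {q4}.
Stable partition: {q1} | {q2} | {q3} | {q4} — 4 equivalence classes.

4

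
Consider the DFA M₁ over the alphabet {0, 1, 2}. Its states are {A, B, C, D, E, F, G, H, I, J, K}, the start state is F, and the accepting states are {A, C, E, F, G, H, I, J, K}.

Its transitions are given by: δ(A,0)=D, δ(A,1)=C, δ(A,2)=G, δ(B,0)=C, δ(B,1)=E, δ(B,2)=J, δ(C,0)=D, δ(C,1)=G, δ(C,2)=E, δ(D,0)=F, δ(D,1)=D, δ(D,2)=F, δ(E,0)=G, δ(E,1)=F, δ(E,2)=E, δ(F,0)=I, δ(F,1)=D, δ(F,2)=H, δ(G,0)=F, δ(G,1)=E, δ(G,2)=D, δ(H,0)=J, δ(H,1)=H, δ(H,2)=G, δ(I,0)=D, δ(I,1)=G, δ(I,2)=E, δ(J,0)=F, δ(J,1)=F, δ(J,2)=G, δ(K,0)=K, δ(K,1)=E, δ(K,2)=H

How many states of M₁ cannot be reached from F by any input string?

No path from F leads to A, B, C, K; the other 7 states are all reachable.

4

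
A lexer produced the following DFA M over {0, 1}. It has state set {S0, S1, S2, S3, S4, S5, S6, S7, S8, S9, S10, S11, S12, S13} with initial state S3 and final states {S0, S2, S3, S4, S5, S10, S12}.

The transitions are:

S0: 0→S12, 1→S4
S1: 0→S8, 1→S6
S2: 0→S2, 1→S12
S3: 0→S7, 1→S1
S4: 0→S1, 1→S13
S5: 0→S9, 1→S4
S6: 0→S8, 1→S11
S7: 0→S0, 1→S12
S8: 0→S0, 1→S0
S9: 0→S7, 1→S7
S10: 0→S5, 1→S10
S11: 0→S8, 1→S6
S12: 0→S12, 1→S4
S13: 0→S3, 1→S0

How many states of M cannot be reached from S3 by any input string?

4

Starting at S3 and following transitions, the reachable set is {S0, S1, S3, S4, S6, S7, S8, S11, S12, S13}. That leaves S2, S5, S9, S10 unreachable — 4 in total.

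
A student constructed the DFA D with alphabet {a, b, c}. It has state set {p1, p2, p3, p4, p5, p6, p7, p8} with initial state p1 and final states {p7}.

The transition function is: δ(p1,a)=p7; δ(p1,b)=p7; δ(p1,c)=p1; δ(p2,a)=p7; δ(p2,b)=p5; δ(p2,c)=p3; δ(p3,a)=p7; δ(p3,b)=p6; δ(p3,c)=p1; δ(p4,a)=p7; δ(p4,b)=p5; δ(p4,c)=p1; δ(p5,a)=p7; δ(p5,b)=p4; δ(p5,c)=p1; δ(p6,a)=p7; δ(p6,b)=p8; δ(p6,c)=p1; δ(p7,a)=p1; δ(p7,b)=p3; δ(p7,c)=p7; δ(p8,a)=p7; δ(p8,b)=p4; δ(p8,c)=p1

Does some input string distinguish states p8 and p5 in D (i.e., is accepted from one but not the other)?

States {p2} cannot be reached from the start state, so discard them.
P0 = {p7} | {p1,p3,p4,p5,p6,p8}.
On input b, block {p1,p3,p4,p5,p6,p8} splits into {p3,p4,p5,p6,p8} and {p1}.
The partition is now stable with 3 blocks: {p7} | {p3,p4,p5,p6,p8} | {p1}.
p8 and p5 lie in the same block of the stable partition, so they are equivalent — no string distinguishes them.

No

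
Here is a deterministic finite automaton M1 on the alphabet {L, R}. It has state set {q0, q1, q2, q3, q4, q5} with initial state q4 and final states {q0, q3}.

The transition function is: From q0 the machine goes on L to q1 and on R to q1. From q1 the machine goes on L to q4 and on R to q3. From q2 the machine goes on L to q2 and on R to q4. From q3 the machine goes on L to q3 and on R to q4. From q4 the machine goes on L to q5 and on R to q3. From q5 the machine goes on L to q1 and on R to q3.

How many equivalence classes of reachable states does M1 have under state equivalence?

2

Reachable states from the start: {q1,q3,q4,q5}. Unreachable: {q0,q2} — drop them.
P0 = {q3} | {q1,q4,q5}.
Stable partition: {q3} | {q1,q4,q5} — 2 equivalence classes.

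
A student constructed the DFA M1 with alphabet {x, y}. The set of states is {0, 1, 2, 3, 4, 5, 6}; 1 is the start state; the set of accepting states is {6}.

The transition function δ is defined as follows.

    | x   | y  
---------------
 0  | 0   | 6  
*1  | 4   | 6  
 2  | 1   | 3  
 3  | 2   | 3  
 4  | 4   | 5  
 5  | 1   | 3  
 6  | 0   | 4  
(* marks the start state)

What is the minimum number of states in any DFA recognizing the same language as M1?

6

Initial partition by acceptance: {6} | {0,1,2,3,4,5}.
Split {0,1,2,3,4,5} by δ(·,y) → {2,3,4,5} and {0,1}.
Split {2,3,4,5} by δ(·,x) → {2,5} and {3,4}.
Split {0,1} by δ(·,x) → {0} and {1}.
Split {3,4} by δ(·,x) → {3} and {4}.
The partition is now stable with 6 blocks: {6} | {2,5} | {0} | {3} | {1} | {4}.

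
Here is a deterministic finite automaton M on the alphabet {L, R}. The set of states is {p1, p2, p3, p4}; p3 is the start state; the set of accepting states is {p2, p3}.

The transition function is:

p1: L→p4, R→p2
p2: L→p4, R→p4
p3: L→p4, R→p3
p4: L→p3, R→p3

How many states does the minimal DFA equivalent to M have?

2

First remove the unreachable states {p1,p2}; 2 states remain.
P0 = {p3} | {p4}.
The partition is now stable with 2 blocks: {p3} | {p4}.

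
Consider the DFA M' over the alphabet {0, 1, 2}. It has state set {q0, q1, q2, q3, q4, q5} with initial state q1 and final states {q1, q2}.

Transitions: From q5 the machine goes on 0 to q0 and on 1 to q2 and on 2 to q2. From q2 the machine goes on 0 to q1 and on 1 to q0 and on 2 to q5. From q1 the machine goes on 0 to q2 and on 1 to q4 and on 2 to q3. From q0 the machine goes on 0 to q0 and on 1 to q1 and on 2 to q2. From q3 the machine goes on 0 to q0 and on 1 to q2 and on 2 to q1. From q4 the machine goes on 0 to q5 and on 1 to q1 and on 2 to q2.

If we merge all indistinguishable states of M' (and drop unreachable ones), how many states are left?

Every state is reachable, so we keep all 6.
P0 = {q1,q2} | {q0,q3,q4,q5}.
Stable partition: {q1,q2} | {q0,q3,q4,q5} — 2 equivalence classes.

2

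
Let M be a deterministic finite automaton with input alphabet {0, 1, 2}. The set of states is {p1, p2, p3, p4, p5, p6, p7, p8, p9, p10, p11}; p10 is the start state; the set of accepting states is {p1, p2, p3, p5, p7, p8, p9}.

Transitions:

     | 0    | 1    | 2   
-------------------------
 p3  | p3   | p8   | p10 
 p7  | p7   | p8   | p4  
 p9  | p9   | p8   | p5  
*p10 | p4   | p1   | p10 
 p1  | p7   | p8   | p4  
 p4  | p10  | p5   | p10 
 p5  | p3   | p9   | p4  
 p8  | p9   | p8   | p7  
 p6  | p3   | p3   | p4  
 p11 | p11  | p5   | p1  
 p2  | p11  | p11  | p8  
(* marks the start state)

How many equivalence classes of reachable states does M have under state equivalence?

First remove the unreachable states {p2,p6,p11}; 8 states remain.
P0 = {p1,p3,p5,p7,p8,p9} | {p4,p10}.
Split {p1,p3,p5,p7,p8,p9} by δ(·,2) → {p1,p3,p5,p7} and {p8,p9}.
No further refinement is possible. Final partition (3 blocks): {p1,p3,p5,p7} | {p4,p10} | {p8,p9}.

3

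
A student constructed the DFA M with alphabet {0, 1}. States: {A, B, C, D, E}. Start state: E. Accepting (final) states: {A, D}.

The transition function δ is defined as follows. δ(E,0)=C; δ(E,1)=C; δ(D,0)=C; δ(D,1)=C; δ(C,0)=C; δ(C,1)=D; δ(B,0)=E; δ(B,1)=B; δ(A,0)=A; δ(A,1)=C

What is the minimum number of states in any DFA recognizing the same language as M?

First remove the unreachable states {A,B}; 3 states remain.
Start with accepting vs non-accepting: {D} | {C,E}.
Split {C,E} by δ(·,1) → {C} and {E}.
The partition is now stable with 3 blocks: {D} | {C} | {E}.

3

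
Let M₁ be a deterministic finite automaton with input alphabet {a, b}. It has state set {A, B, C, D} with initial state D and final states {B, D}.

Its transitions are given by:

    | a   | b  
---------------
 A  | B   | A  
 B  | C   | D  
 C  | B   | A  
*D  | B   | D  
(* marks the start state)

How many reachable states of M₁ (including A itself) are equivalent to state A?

Every state is reachable, so we keep all 4.
P0 = {B,D} | {A,C}.
Refine {B,D} on symbol a: members go to different blocks, giving {B} and {D}.
Stable partition: {B} | {A,C} | {D} — 3 equivalence classes.
The equivalence class containing A is {A,C}, of size 2.

2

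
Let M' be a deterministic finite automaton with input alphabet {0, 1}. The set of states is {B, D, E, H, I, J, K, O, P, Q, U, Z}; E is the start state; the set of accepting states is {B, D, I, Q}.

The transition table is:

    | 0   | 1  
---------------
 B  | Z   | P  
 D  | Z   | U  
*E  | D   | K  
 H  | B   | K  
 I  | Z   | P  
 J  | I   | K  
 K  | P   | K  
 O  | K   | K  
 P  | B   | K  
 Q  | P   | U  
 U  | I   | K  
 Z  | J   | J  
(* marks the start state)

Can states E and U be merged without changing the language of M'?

First remove the unreachable states {H,O,Q}; 9 states remain.
P0 = {B,D,I} | {E,J,K,P,U,Z}.
On input 0, block {E,J,K,P,U,Z} splits into {E,J,P,U} and {K,Z}.
On input 1, block {K,Z} splits into {K} and {Z}.
Stable partition: {B,D,I} | {E,J,P,U} | {K} | {Z} — 4 equivalence classes.
E and U lie in the same block of the stable partition, so they are equivalent — no string distinguishes them.

Yes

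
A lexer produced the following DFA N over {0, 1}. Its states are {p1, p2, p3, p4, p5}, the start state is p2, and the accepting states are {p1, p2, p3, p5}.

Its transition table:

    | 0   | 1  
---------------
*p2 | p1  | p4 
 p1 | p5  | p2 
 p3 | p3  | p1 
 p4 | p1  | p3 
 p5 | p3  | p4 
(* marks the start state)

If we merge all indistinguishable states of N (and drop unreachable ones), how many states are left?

All states are reachable from the start state.
Initial partition by acceptance: {p1,p2,p3,p5} | {p4}.
Refine {p1,p2,p3,p5} on symbol 1: members go to different blocks, giving {p1,p3} and {p2,p5}.
On input 0, block {p1,p3} splits into {p1} and {p3}.
On input 0, block {p2,p5} splits into {p2} and {p5}.
No further refinement is possible. Final partition (5 blocks): {p1} | {p4} | {p2} | {p3} | {p5}.

5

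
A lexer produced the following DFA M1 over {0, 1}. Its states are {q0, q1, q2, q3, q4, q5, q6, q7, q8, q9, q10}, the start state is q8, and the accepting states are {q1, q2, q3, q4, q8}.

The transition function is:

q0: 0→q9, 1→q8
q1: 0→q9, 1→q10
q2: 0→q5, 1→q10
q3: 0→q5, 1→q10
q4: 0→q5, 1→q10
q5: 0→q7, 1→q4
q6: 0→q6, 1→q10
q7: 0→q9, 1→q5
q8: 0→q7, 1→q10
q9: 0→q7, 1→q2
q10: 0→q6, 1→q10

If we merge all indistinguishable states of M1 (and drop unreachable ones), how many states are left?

First remove the unreachable states {q0,q1,q3}; 8 states remain.
Initial partition by acceptance: {q2,q4,q8} | {q5,q6,q7,q9,q10}.
Refine {q5,q6,q7,q9,q10} on symbol 1: members go to different blocks, giving {q6,q7,q10} and {q5,q9}.
Refine {q2,q4,q8} on symbol 0: members go to different blocks, giving {q2,q4} and {q8}.
Split {q6,q7,q10} by δ(·,0) → {q6,q10} and {q7}.
Stable partition: {q2,q4} | {q6,q10} | {q5,q9} | {q8} | {q7} — 5 equivalence classes.

5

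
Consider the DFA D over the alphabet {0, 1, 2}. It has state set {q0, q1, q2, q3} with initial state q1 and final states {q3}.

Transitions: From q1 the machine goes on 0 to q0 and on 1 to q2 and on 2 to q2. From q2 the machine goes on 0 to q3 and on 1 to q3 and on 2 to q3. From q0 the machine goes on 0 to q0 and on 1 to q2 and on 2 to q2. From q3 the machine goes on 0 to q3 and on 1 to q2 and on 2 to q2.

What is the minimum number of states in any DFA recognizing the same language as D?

Every state is reachable, so we keep all 4.
Start with accepting vs non-accepting: {q3} | {q0,q1,q2}.
Split {q0,q1,q2} by δ(·,0) → {q0,q1} and {q2}.
The partition is now stable with 3 blocks: {q3} | {q0,q1} | {q2}.

3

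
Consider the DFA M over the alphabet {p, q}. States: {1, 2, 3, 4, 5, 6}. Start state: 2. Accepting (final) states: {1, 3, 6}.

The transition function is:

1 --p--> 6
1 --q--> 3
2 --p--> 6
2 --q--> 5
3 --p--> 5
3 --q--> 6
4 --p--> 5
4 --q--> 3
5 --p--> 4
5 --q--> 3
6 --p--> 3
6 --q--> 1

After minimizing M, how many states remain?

5

Every state is reachable, so we keep all 6.
P0 = {1,3,6} | {2,4,5}.
On input p, block {1,3,6} splits into {1,6} and {3}.
Split {1,6} by δ(·,p) → {1} and {6}.
On input p, block {2,4,5} splits into {4,5} and {2}.
No further refinement is possible. Final partition (5 blocks): {1} | {4,5} | {3} | {6} | {2}.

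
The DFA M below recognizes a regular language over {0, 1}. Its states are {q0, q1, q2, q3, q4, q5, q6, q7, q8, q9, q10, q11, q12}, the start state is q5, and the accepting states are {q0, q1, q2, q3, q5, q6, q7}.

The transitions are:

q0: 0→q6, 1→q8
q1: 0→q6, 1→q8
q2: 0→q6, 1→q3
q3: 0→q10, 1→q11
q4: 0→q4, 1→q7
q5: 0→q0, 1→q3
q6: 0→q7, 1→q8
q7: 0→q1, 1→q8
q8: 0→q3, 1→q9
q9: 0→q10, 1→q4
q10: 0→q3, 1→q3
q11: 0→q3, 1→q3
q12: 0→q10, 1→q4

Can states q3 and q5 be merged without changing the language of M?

First remove the unreachable states {q2,q12}; 11 states remain.
P0 = {q0,q1,q3,q5,q6,q7} | {q4,q8,q9,q10,q11}.
Refine {q0,q1,q3,q5,q6,q7} on symbol 0: members go to different blocks, giving {q0,q1,q5,q6,q7} and {q3}.
Split {q0,q1,q5,q6,q7} by δ(·,1) → {q0,q1,q6,q7} and {q5}.
Refine {q4,q8,q9,q10,q11} on symbol 0: members go to different blocks, giving {q8,q10,q11} and {q4,q9}.
Refine {q8,q10,q11} on symbol 1: members go to different blocks, giving {q10,q11} and {q8}.
Refine {q4,q9} on symbol 0: members go to different blocks, giving {q4} and {q9}.
No further refinement is possible. Final partition (7 blocks): {q0,q1,q6,q7} | {q10,q11} | {q3} | {q5} | {q4} | {q8} | {q9}.
q3 and q5 end up in different blocks, so they are distinguishable. For instance, the string '0' is accepted from only q5.

No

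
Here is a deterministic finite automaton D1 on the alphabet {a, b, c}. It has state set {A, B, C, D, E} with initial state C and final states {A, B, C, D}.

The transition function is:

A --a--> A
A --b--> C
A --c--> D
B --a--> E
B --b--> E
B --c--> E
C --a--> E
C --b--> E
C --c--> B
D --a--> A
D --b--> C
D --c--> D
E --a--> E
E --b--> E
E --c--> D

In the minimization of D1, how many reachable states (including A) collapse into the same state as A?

All states are reachable from the start state.
P0 = {A,B,C,D} | {E}.
Split {A,B,C,D} by δ(·,a) → {A,D} and {B,C}.
Split {B,C} by δ(·,c) → {B} and {C}.
The partition is now stable with 4 blocks: {A,D} | {E} | {B} | {C}.
The equivalence class containing A is {A,D}, of size 2.

2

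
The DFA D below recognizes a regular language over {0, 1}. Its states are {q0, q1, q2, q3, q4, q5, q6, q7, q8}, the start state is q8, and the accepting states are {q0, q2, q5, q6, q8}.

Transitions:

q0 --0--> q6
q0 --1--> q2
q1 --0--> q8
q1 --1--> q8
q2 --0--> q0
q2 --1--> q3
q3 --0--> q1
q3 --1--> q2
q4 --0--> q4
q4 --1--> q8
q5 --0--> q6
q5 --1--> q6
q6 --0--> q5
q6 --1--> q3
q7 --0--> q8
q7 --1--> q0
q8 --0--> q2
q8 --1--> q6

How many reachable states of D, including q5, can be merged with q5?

3

Reachable states from the start: {q0,q1,q2,q3,q5,q6,q8}. Unreachable: {q4,q7} — drop them.
Initial partition by acceptance: {q0,q2,q5,q6,q8} | {q1,q3}.
Split {q0,q2,q5,q6,q8} by δ(·,1) → {q0,q5,q8} and {q2,q6}.
On input 0, block {q1,q3} splits into {q1} and {q3}.
Stable partition: {q0,q5,q8} | {q1} | {q2,q6} | {q3} — 4 equivalence classes.
State q5 belongs to the block {q0,q5,q8}, which has 3 states.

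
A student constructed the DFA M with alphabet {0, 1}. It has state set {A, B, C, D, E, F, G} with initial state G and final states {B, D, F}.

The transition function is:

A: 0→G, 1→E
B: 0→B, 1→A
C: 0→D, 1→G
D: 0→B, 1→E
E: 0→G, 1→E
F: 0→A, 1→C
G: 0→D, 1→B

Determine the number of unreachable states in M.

No path from G leads to C, F; the other 5 states are all reachable.

2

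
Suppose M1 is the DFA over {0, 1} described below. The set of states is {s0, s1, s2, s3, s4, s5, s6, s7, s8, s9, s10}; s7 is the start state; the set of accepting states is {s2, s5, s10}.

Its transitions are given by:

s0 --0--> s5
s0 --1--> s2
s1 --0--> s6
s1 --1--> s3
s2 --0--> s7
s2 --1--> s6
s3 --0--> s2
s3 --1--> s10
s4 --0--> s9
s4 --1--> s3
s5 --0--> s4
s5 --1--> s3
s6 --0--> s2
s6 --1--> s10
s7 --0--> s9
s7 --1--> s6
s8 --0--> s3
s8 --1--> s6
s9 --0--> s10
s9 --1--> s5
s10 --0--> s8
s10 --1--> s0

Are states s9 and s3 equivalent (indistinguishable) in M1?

Yes

States {s1} cannot be reached from the start state, so discard them.
Initial partition by acceptance: {s2,s5,s10} | {s0,s3,s4,s6,s7,s8,s9}.
Refine {s0,s3,s4,s6,s7,s8,s9} on symbol 0: members go to different blocks, giving {s0,s3,s6,s9} and {s4,s7,s8}.
No further refinement is possible. Final partition (3 blocks): {s2,s5,s10} | {s0,s3,s6,s9} | {s4,s7,s8}.
s9 and s3 lie in the same block of the stable partition, so they are equivalent — no string distinguishes them.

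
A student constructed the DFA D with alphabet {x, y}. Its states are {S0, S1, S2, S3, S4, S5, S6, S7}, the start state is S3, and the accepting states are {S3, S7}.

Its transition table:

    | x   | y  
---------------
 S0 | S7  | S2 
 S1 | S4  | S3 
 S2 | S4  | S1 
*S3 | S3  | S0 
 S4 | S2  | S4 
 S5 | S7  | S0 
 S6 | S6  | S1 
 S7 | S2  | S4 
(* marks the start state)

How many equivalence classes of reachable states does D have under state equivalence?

6

Reachable states from the start: {S0,S1,S2,S3,S4,S7}. Unreachable: {S5,S6} — drop them.
Initial partition by acceptance: {S3,S7} | {S0,S1,S2,S4}.
Refine {S3,S7} on symbol x: members go to different blocks, giving {S3} and {S7}.
On input x, block {S0,S1,S2,S4} splits into {S1,S2,S4} and {S0}.
Split {S1,S2,S4} by δ(·,y) → {S2,S4} and {S1}.
On input y, block {S2,S4} splits into {S2} and {S4}.
No further refinement is possible. Final partition (6 blocks): {S3} | {S2} | {S7} | {S0} | {S1} | {S4}.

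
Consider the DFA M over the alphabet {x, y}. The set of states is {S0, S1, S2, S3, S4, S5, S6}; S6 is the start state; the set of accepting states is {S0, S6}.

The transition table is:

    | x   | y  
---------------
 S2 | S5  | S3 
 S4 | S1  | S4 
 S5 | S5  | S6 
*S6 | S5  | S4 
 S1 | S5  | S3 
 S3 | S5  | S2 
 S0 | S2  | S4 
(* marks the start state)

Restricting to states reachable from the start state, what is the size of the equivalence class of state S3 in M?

3

First remove the unreachable states {S0}; 6 states remain.
Initial partition by acceptance: {S6} | {S1,S2,S3,S4,S5}.
Refine {S1,S2,S3,S4,S5} on symbol y: members go to different blocks, giving {S1,S2,S3,S4} and {S5}.
Refine {S1,S2,S3,S4} on symbol x: members go to different blocks, giving {S1,S2,S3} and {S4}.
Stable partition: {S6} | {S1,S2,S3} | {S5} | {S4} — 4 equivalence classes.
The equivalence class containing S3 is {S1,S2,S3}, of size 3.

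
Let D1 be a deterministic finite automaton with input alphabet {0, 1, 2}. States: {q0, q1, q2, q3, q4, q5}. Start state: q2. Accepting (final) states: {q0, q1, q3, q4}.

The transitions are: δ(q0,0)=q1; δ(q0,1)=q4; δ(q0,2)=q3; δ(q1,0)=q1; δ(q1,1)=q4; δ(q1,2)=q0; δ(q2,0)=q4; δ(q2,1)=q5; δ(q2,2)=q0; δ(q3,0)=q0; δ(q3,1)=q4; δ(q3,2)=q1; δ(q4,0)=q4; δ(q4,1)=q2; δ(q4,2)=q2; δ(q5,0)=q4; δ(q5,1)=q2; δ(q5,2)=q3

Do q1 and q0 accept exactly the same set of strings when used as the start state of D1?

P0 = {q0,q1,q3,q4} | {q2,q5}.
On input 1, block {q0,q1,q3,q4} splits into {q0,q1,q3} and {q4}.
Stable partition: {q0,q1,q3} | {q2,q5} | {q4} — 3 equivalence classes.
q1 and q0 lie in the same block of the stable partition, so they are equivalent — no string distinguishes them.

Yes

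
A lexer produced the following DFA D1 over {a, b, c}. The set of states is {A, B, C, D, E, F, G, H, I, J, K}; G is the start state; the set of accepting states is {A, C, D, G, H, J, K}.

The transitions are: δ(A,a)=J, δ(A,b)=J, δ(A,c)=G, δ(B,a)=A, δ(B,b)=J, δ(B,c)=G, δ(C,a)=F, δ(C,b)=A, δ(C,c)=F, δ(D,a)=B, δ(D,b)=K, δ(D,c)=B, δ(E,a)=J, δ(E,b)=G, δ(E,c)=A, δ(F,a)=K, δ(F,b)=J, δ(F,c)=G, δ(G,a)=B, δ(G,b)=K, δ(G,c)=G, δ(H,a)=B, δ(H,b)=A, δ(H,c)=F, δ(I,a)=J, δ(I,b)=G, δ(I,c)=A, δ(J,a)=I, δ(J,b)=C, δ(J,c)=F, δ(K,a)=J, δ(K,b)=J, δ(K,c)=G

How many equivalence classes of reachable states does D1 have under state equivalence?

6

Reachable states from the start: {A,B,C,F,G,I,J,K}. Unreachable: {D,E,H} — drop them.
P0 = {A,C,G,J,K} | {B,F,I}.
Refine {A,C,G,J,K} on symbol a: members go to different blocks, giving {C,G,J} and {A,K}.
On input b, block {C,G,J} splits into {C,G} and {J}.
Refine {C,G} on symbol c: members go to different blocks, giving {C} and {G}.
On input a, block {B,F,I} splits into {B,F} and {I}.
Stable partition: {C} | {B,F} | {A,K} | {J} | {G} | {I} — 6 equivalence classes.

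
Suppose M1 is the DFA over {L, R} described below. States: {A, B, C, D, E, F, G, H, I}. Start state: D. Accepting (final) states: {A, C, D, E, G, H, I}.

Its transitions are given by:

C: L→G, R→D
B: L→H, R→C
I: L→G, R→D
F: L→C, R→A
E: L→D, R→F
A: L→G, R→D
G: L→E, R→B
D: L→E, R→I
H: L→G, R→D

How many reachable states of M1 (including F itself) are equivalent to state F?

2

All states are reachable from the start state.
Initial partition by acceptance: {A,C,D,E,G,H,I} | {B,F}.
On input R, block {A,C,D,E,G,H,I} splits into {A,C,D,H,I} and {E,G}.
Refine {E,G} on symbol L: members go to different blocks, giving {E} and {G}.
Refine {A,C,D,H,I} on symbol L: members go to different blocks, giving {A,C,H,I} and {D}.
No further refinement is possible. Final partition (5 blocks): {A,C,H,I} | {B,F} | {E} | {G} | {D}.
The equivalence class containing F is {B,F}, of size 2.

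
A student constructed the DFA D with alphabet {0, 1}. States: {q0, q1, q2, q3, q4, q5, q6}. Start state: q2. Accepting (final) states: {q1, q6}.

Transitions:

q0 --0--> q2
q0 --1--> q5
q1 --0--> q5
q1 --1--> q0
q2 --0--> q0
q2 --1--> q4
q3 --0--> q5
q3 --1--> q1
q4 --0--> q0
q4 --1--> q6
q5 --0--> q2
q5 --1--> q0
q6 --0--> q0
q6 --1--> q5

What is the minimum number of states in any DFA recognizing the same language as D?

First remove the unreachable states {q1,q3}; 5 states remain.
Start with accepting vs non-accepting: {q6} | {q0,q2,q4,q5}.
Refine {q0,q2,q4,q5} on symbol 1: members go to different blocks, giving {q0,q2,q5} and {q4}.
On input 1, block {q0,q2,q5} splits into {q0,q5} and {q2}.
Stable partition: {q6} | {q0,q5} | {q4} | {q2} — 4 equivalence classes.

4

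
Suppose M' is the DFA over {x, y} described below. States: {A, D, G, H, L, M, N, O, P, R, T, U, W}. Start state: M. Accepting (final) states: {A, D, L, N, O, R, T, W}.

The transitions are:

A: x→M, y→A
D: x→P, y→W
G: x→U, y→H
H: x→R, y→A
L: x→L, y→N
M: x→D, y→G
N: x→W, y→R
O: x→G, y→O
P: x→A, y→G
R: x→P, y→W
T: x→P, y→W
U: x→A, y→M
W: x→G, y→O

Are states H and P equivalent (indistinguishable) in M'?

No

States {L,N,T} cannot be reached from the start state, so discard them.
Initial partition by acceptance: {A,D,O,R,W} | {G,H,M,P,U}.
On input x, block {G,H,M,P,U} splits into {H,M,P,U} and {G}.
Split {A,D,O,R,W} by δ(·,x) → {A,D,R} and {O,W}.
On input y, block {A,D,R} splits into {D,R} and {A}.
On input x, block {H,M,P,U} splits into {H,M} and {P,U}.
Split {H,M} by δ(·,y) → {M} and {H}.
Split {P,U} by δ(·,y) → {U} and {P}.
The partition is now stable with 8 blocks: {D,R} | {M} | {G} | {O,W} | {A} | {U} | {H} | {P}.
H and P end up in different blocks, so they are distinguishable. For instance, the string 'y' is accepted from only H.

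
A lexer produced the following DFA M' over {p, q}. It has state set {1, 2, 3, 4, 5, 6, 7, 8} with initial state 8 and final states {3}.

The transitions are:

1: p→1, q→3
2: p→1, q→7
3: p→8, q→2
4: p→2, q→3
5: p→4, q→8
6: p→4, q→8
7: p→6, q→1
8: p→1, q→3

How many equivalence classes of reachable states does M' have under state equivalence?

6

First remove the unreachable states {5}; 7 states remain.
Initial partition by acceptance: {3} | {1,2,4,6,7,8}.
Refine {1,2,4,6,7,8} on symbol q: members go to different blocks, giving {1,4,8} and {2,6,7}.
Split {1,4,8} by δ(·,p) → {1,8} and {4}.
Refine {2,6,7} on symbol p: members go to different blocks, giving {2} and {6} and {7}.
No further refinement is possible. Final partition (6 blocks): {3} | {1,8} | {2} | {4} | {6} | {7}.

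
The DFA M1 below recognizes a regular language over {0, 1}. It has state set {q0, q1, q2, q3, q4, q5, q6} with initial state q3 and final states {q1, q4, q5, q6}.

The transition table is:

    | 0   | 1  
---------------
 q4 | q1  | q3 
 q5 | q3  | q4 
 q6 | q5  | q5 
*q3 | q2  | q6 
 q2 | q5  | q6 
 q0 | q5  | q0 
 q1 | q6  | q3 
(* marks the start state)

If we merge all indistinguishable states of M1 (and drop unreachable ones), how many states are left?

6

States {q0} cannot be reached from the start state, so discard them.
Initial partition by acceptance: {q1,q4,q5,q6} | {q2,q3}.
Split {q1,q4,q5,q6} by δ(·,0) → {q1,q4,q6} and {q5}.
Split {q1,q4,q6} by δ(·,0) → {q1,q4} and {q6}.
Refine {q1,q4} on symbol 0: members go to different blocks, giving {q1} and {q4}.
Refine {q2,q3} on symbol 0: members go to different blocks, giving {q2} and {q3}.
No further refinement is possible. Final partition (6 blocks): {q1} | {q2} | {q5} | {q6} | {q4} | {q3}.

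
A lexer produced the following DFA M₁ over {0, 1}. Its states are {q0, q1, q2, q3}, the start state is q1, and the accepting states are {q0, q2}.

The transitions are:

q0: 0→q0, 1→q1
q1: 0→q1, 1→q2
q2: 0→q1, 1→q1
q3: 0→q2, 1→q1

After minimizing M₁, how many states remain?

2

States {q0,q3} cannot be reached from the start state, so discard them.
Start with accepting vs non-accepting: {q2} | {q1}.
No further refinement is possible. Final partition (2 blocks): {q2} | {q1}.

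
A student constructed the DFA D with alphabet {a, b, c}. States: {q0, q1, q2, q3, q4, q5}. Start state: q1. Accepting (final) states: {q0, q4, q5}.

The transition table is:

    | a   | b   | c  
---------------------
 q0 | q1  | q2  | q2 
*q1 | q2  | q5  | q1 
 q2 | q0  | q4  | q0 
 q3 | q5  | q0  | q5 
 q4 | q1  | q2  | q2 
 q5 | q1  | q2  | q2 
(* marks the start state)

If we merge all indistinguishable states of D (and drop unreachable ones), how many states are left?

States {q3} cannot be reached from the start state, so discard them.
P0 = {q0,q4,q5} | {q1,q2}.
On input a, block {q1,q2} splits into {q1} and {q2}.
The partition is now stable with 3 blocks: {q0,q4,q5} | {q1} | {q2}.

3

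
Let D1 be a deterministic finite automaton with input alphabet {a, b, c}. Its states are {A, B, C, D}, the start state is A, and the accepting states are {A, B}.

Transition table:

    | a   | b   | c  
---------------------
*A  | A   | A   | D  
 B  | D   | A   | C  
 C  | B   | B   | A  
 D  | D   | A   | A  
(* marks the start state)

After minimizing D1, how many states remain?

2

Reachable states from the start: {A,D}. Unreachable: {B,C} — drop them.
Start with accepting vs non-accepting: {A} | {D}.
The partition is now stable with 2 blocks: {A} | {D}.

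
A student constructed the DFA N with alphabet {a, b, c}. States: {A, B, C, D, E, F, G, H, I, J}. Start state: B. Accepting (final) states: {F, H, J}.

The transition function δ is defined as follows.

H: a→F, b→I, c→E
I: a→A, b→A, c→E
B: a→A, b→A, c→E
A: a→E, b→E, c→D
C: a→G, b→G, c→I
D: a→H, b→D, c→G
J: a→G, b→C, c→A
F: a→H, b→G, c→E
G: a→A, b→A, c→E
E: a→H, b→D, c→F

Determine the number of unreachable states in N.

No path from B leads to C, J; the other 8 states are all reachable.

2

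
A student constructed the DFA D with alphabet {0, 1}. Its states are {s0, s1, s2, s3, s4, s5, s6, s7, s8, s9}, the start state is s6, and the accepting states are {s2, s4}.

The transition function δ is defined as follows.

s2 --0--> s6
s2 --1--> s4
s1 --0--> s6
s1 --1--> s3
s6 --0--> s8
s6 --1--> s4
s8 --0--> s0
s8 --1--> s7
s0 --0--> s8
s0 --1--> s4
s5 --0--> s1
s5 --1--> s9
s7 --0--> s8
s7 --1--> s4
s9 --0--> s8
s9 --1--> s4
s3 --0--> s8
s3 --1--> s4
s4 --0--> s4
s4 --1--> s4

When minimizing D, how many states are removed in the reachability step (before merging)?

Starting at s6 and following transitions, the reachable set is {s0, s4, s6, s7, s8}. That leaves s1, s2, s3, s5, s9 unreachable — 5 in total.

5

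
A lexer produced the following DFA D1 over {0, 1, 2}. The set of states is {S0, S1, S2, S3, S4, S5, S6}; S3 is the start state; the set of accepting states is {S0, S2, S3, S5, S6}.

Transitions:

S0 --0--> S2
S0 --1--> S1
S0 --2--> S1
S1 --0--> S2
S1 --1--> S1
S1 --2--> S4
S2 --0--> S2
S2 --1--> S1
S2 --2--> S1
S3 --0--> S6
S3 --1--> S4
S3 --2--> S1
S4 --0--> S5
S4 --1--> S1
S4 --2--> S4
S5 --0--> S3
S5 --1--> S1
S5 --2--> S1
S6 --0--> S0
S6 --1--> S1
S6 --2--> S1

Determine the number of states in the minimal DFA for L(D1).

Every state is reachable, so we keep all 7.
Start with accepting vs non-accepting: {S0,S2,S3,S5,S6} | {S1,S4}.
No further refinement is possible. Final partition (2 blocks): {S0,S2,S3,S5,S6} | {S1,S4}.

2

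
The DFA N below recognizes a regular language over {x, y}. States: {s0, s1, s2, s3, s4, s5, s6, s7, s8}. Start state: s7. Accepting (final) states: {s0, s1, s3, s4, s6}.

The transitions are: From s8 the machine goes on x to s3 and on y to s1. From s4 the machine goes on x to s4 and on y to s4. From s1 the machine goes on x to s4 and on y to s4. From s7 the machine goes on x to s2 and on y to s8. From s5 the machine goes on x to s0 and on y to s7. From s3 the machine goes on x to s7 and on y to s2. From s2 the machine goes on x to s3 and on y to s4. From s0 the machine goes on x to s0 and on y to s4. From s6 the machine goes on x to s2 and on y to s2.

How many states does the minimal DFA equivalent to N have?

Reachable states from the start: {s1,s2,s3,s4,s7,s8}. Unreachable: {s0,s5,s6} — drop them.
P0 = {s1,s3,s4} | {s2,s7,s8}.
Refine {s1,s3,s4} on symbol x: members go to different blocks, giving {s1,s4} and {s3}.
On input x, block {s2,s7,s8} splits into {s2,s8} and {s7}.
The partition is now stable with 4 blocks: {s1,s4} | {s2,s8} | {s3} | {s7}.

4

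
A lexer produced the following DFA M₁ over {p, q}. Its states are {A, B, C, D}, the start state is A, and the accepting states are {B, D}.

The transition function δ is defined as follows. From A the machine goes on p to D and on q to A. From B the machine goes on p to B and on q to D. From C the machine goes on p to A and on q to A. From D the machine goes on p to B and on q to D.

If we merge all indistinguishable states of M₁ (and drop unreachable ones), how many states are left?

States {C} cannot be reached from the start state, so discard them.
Start with accepting vs non-accepting: {B,D} | {A}.
The partition is now stable with 2 blocks: {B,D} | {A}.

2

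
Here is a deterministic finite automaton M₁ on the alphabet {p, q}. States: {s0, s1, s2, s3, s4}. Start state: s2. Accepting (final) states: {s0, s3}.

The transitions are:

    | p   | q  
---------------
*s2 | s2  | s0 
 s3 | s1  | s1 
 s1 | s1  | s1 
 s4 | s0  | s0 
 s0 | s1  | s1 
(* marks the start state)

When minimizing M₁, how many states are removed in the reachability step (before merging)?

2

Starting at s2 and following transitions, the reachable set is {s0, s1, s2}. That leaves s3, s4 unreachable — 2 in total.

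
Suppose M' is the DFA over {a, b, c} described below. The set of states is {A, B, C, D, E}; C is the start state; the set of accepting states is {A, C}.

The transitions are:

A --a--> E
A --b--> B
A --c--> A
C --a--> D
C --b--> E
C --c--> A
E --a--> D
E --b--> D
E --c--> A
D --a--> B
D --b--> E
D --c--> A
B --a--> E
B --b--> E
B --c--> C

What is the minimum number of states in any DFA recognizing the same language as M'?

2

P0 = {A,C} | {B,D,E}.
The partition is now stable with 2 blocks: {A,C} | {B,D,E}.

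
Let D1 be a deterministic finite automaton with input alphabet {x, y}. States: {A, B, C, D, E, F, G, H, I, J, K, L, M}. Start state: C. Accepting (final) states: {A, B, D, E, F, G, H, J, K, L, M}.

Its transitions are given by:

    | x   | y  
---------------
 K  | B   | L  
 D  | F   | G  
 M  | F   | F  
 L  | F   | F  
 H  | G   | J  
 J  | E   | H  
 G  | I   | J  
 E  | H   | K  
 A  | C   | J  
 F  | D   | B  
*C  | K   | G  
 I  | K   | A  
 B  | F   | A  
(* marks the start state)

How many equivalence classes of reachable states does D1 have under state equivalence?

9

States {M} cannot be reached from the start state, so discard them.
Initial partition by acceptance: {A,B,D,E,F,G,H,J,K,L} | {C,I}.
Split {A,B,D,E,F,G,H,J,K,L} by δ(·,x) → {B,D,E,F,H,J,K,L} and {A,G}.
On input x, block {B,D,E,F,H,J,K,L} splits into {B,D,E,F,J,K,L} and {H}.
Refine {B,D,E,F,J,K,L} on symbol x: members go to different blocks, giving {B,D,F,J,K,L} and {E}.
Refine {B,D,F,J,K,L} on symbol x: members go to different blocks, giving {B,D,F,K,L} and {J}.
On input y, block {B,D,F,K,L} splits into {F,K,L} and {B,D}.
On input x, block {F,K,L} splits into {F,K} and {L}.
Refine {F,K} on symbol y: members go to different blocks, giving {F} and {K}.
Stable partition: {F} | {C,I} | {A,G} | {H} | {E} | {J} | {B,D} | {L} | {K} — 9 equivalence classes.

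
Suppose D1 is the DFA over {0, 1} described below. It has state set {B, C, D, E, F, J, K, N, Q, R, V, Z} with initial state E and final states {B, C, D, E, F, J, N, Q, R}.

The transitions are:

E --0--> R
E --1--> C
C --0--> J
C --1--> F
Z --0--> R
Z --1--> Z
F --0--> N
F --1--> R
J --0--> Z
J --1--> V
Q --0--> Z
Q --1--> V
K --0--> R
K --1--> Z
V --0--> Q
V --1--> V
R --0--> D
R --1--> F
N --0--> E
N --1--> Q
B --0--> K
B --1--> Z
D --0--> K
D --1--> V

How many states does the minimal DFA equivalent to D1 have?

7

First remove the unreachable states {B}; 11 states remain.
P0 = {C,D,E,F,J,N,Q,R} | {K,V,Z}.
Split {C,D,E,F,J,N,Q,R} by δ(·,0) → {C,E,F,N,R} and {D,J,Q}.
On input 0, block {C,E,F,N,R} splits into {E,F,N} and {C,R}.
Refine {E,F,N} on symbol 0: members go to different blocks, giving {F,N} and {E}.
Split {F,N} by δ(·,0) → {N} and {F}.
Refine {K,V,Z} on symbol 0: members go to different blocks, giving {K,Z} and {V}.
The partition is now stable with 7 blocks: {N} | {K,Z} | {D,J,Q} | {C,R} | {E} | {F} | {V}.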